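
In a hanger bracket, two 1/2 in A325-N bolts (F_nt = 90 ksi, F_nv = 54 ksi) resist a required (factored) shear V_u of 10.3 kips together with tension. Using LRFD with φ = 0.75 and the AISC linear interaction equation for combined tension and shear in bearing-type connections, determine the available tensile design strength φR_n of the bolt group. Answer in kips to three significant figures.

17.3 kips

A_b = π·0.5²/4 = 0.1963 in²; f_rv = 10.3 / (2 × 0.1963) = 26.23 ksi.
F'_nt = 1.3 F_nt − (F_nt / φF_nv) f_rv = 1.3·90 − (90/(0.75·54))·26.23 = 58.71 ksi, capped at F_nt → F'_nt = 58.71 ksi.
R_n = F'_nt · A_b · n = 58.71 × 0.1963 × 2 = 23.06 kips.
Design strength φR_n = 0.75 × 23.06 = 17.3 kips.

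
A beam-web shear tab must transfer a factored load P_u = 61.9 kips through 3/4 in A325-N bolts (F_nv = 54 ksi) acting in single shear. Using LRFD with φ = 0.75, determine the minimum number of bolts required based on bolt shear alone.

A_b = π·0.75²/4 = 0.4418 in².
Per-bolt design strength φR_n = 0.75 × 54 × 0.4418 × 1 = 17.89 kips.
n ≥ 61.9 / 17.89 = 3.46 → use 4 bolts.

4 bolts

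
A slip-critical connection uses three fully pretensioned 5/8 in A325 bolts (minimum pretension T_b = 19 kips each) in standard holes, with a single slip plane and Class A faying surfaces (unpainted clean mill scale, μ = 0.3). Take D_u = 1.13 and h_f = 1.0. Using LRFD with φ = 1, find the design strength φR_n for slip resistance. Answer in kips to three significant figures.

R_n = μ · D_u · h_f · T_b · n_s · n_b = 0.3 × 1.13 × 1.0 × 19 × 1 × 3 = 19.32 kips.
Design strength φR_n = 1 × 19.32 = 19.3 kips.

19.3 kips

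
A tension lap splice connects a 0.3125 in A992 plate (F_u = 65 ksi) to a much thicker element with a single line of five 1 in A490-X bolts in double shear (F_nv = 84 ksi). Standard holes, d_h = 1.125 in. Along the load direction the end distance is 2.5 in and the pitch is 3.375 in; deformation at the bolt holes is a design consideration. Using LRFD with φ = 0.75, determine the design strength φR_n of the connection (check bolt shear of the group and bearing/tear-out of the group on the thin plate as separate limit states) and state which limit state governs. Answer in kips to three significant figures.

182 kips (bearing governs)

Bolt shear: A_b = π·1²/4 = 0.7854 in²; R_n = 84 × 0.7854 × 5 × 2 = 659.7 kips → 0.75 × 659.7 = 495 kips.
Bearing (1.2 l_c t F_u ≤ 2.4 d t F_u): upper limit = 2.4·1·0.3125·65 = 48.75 kips.
  Edge l_c = 2.5 − 1.125/2 = 1.938 → r_n = 47.23 kips; interior l_c = 3.375 − 1.125 = 2.25 → r_n = 48.75 kips.
  R_n,bearing = 1·47.23 + 4·48.75 = 242.2 kips → 0.75 × 242.2 = 182 kips.
Bearing governs: 182 kips.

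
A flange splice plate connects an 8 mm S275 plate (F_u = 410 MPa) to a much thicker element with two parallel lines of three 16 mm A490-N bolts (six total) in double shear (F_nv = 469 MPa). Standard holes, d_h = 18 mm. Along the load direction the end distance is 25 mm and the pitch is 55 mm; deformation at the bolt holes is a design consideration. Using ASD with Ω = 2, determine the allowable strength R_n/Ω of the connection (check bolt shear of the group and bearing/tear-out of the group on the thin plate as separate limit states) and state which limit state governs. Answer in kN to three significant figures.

315 kN (bearing governs)

Bolt shear: A_b = π·16²/4 = 201.1 mm²; R_n = 469 × 201.1 × 6 × 2 / 1000 = 1132 kN → 1132 / 2 = 566 kN.
Bearing (1.2 l_c t F_u ≤ 2.4 d t F_u): upper limit = 2.4·16·8·410 / 1000 = 126 kN.
  Edge l_c = 25 − 18/2 = 16 → r_n = 62.98 kN; interior l_c = 55 − 18 = 37 → r_n = 126 kN.
  R_n,bearing = 2·62.98 + 4·126 = 629.8 kN → 629.8 / 2 = 315 kN.
Bearing governs: 315 kN.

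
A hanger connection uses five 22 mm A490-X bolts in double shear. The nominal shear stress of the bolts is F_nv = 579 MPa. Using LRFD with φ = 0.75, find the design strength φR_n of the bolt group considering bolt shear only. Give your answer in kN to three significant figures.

A_b = π × 22² / 4 = 380.1 mm².
R_n = F_nv · A_b · n · n_s = 579 × 380.1 × 5 × 2 / 1000 = 2201 kN.
Design strength φR_n = 0.75 × 2201 = 1650 kN.

1650 kN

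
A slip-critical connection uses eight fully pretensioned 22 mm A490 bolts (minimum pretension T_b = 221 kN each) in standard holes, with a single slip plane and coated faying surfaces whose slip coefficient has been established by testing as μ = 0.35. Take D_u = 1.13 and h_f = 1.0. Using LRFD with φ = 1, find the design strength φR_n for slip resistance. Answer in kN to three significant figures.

R_n = μ · D_u · h_f · T_b · n_s · n_b = 0.35 × 1.13 × 1.0 × 221 × 1 × 8 = 699.2 kN.
Design strength φR_n = 1 × 699.2 = 699 kN.

699 kN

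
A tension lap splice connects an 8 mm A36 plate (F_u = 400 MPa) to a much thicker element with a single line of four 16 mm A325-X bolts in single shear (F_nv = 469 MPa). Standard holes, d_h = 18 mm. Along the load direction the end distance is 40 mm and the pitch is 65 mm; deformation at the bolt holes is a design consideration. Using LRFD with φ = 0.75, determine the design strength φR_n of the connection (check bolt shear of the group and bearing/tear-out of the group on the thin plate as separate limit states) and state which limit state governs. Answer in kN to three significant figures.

Bolt shear: A_b = π·16²/4 = 201.1 mm²; R_n = 469 × 201.1 × 4 × 1 / 1000 = 377.2 kN → 0.75 × 377.2 = 283 kN.
Bearing (1.2 l_c t F_u ≤ 2.4 d t F_u): upper limit = 2.4·16·8·400 / 1000 = 122.9 kN.
  Edge l_c = 40 − 18/2 = 31 → r_n = 119 kN; interior l_c = 65 − 18 = 47 → r_n = 122.9 kN.
  R_n,bearing = 1·119 + 3·122.9 = 487.7 kN → 0.75 × 487.7 = 366 kN.
Bolt shear governs: 283 kN.

283 kN (bolt shear governs)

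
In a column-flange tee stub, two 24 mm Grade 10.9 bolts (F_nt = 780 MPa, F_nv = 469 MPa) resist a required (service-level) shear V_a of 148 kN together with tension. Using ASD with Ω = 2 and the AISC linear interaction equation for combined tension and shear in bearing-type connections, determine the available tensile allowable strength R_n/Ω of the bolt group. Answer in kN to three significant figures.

213 kN

A_b = π·24²/4 = 452.4 mm²; f_rv = 148 × 1000 / (2 × 452.4) = 163.6 MPa.
F'_nt = 1.3 F_nt − (Ω F_nt / F_nv) f_rv = 1.3·780 − (2·780/469)·163.6 = 469.9 MPa, capped at F_nt → F'_nt = 469.9 MPa.
R_n = F'_nt · A_b · n = 469.9 × 452.4 × 2 / 1000 = 425.2 kN.
Allowable strength R_n/Ω = 425.2 / 2 = 213 kN.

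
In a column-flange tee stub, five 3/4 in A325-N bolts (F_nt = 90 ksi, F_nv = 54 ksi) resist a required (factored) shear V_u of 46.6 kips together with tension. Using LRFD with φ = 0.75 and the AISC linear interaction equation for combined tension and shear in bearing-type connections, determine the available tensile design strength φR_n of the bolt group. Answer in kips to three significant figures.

116 kips

A_b = π·0.75²/4 = 0.4418 in²; f_rv = 46.6 / (5 × 0.4418) = 21.1 ksi.
F'_nt = 1.3 F_nt − (F_nt / φF_nv) f_rv = 1.3·90 − (90/(0.75·54))·21.1 = 70.12 ksi, capped at F_nt → F'_nt = 70.12 ksi.
R_n = F'_nt · A_b · n = 70.12 × 0.4418 × 5 = 154.9 kips.
Design strength φR_n = 0.75 × 154.9 = 116 kips.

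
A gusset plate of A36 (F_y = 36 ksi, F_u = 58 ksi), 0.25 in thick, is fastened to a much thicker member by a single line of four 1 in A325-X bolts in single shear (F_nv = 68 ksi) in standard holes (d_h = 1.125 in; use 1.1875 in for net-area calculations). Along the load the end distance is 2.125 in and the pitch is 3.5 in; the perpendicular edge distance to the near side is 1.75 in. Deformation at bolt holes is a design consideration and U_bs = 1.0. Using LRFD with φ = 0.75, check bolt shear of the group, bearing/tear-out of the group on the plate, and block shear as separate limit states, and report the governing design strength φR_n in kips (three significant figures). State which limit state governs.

63.7 kips (block shear governs)

Bolt shear: A_b = π·1²/4 = 0.7854 in²; R_n = 68 × 0.7854 × 4 × 1 = 213.6 kips → 0.75 × 213.6 = 160 kips.
Bearing: edge l_c = 1.562, r_n = 27.19 kips; interior l_c = 2.375, r_n = 34.8 kips; R_n = 27.19 + 3·34.8 = 131.6 kips → 98.7 kips.
Block shear: A_gv = 3.156, A_nv = 2.117, A_nt = 0.2891 in²; R_n = min(0.6F_uA_nv, 0.6F_yA_gv) + U_bs·F_u·A_nt = 84.94 kips → 63.7 kips.
Block shear governs: 63.7 kips.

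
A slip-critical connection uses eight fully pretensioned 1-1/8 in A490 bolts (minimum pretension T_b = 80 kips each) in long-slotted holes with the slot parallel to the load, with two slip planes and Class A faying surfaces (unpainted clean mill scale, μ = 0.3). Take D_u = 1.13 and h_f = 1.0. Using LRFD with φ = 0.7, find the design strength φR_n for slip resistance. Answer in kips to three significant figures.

R_n = μ · D_u · h_f · T_b · n_s · n_b = 0.3 × 1.13 × 1.0 × 80 × 2 × 8 = 433.9 kips.
Design strength φR_n = 0.7 × 433.9 = 304 kips.

304 kips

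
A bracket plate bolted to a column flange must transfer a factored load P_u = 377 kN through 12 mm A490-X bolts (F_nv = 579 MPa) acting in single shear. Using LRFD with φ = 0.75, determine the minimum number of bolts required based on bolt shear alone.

A_b = π·12²/4 = 113.1 mm².
Per-bolt design strength φR_n = 0.75 × 579 × 113.1 × 1 / 1000 = 49.11 kN.
n ≥ 377 / 49.11 = 7.676 → use 8 bolts.

8 bolts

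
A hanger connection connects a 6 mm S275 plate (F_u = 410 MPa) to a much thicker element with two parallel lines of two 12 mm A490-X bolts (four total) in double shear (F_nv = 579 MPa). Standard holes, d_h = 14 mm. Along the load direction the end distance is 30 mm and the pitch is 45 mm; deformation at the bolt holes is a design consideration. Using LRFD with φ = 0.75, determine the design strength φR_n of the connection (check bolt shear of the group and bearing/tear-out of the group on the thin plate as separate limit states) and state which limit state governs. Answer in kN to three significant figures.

208 kN (bearing governs)

Bolt shear: A_b = π·12²/4 = 113.1 mm²; R_n = 579 × 113.1 × 4 × 2 / 1000 = 523.9 kN → 0.75 × 523.9 = 393 kN.
Bearing (1.2 l_c t F_u ≤ 2.4 d t F_u): upper limit = 2.4·12·6·410 / 1000 = 70.85 kN.
  Edge l_c = 30 − 14/2 = 23 → r_n = 67.9 kN; interior l_c = 45 − 14 = 31 → r_n = 70.85 kN.
  R_n,bearing = 2·67.9 + 2·70.85 = 277.5 kN → 0.75 × 277.5 = 208 kN.
Bearing governs: 208 kN.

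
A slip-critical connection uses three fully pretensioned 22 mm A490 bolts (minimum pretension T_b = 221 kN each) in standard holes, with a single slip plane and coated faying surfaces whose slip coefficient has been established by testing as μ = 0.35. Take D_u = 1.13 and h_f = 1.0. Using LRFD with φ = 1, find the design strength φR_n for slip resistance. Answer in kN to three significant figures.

R_n = μ · D_u · h_f · T_b · n_s · n_b = 0.35 × 1.13 × 1.0 × 221 × 1 × 3 = 262.2 kN.
Design strength φR_n = 1 × 262.2 = 262 kN.

262 kN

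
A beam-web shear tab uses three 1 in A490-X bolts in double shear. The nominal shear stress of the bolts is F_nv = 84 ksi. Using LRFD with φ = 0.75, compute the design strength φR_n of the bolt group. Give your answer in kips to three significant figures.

297 kips

A_b = π × 1² / 4 = 0.7854 in².
R_n = F_nv · A_b · n · n_s = 84 × 0.7854 × 3 × 2 = 395.8 kips.
Design strength φR_n = 0.75 × 395.8 = 297 kips.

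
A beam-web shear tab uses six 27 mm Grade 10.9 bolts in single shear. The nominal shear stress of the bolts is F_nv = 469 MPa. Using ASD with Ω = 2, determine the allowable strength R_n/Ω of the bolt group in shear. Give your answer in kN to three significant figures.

A_b = π × 27² / 4 = 572.6 mm².
R_n = F_nv · A_b · n · n_s = 469 × 572.6 × 6 × 1 / 1000 = 1611 kN.
Allowable strength R_n/Ω = 1611 / 2 = 806 kN.

806 kN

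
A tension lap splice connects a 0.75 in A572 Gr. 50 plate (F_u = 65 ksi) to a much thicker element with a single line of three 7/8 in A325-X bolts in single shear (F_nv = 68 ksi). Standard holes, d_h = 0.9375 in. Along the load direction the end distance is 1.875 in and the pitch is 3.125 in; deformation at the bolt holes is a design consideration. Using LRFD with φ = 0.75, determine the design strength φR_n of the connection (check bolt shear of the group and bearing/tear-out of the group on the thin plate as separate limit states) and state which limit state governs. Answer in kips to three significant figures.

92 kips (bolt shear governs)

Bolt shear: A_b = π·0.875²/4 = 0.6013 in²; R_n = 68 × 0.6013 × 3 × 1 = 122.7 kips → 0.75 × 122.7 = 92 kips.
Bearing (1.2 l_c t F_u ≤ 2.4 d t F_u): upper limit = 2.4·0.875·0.75·65 = 102.4 kips.
  Edge l_c = 1.875 − 0.9375/2 = 1.406 → r_n = 82.27 kips; interior l_c = 3.125 − 0.9375 = 2.188 → r_n = 102.4 kips.
  R_n,bearing = 1·82.27 + 2·102.4 = 287 kips → 0.75 × 287 = 215 kips.
Bolt shear governs: 92 kips.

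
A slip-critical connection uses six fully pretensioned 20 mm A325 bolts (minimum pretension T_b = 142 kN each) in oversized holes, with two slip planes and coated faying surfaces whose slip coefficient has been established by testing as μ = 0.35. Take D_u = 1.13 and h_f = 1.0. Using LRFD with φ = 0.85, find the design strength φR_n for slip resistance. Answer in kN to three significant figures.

R_n = μ · D_u · h_f · T_b · n_s · n_b = 0.35 × 1.13 × 1.0 × 142 × 2 × 6 = 673.9 kN.
Design strength φR_n = 0.85 × 673.9 = 573 kN.

573 kN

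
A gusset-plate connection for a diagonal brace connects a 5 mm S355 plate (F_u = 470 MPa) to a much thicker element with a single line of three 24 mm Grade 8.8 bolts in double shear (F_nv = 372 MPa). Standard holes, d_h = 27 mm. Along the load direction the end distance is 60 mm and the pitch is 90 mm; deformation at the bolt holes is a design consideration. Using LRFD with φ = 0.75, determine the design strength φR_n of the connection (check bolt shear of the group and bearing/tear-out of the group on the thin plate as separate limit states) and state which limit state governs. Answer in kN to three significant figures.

301 kN (bearing governs)

Bolt shear: A_b = π·24²/4 = 452.4 mm²; R_n = 372 × 452.4 × 3 × 2 / 1000 = 1010 kN → 0.75 × 1010 = 757 kN.
Bearing (1.2 l_c t F_u ≤ 2.4 d t F_u): upper limit = 2.4·24·5·470 / 1000 = 135.4 kN.
  Edge l_c = 60 − 27/2 = 46.5 → r_n = 131.1 kN; interior l_c = 90 − 27 = 63 → r_n = 135.4 kN.
  R_n,bearing = 1·131.1 + 2·135.4 = 401.9 kN → 0.75 × 401.9 = 301 kN.
Bearing governs: 301 kN.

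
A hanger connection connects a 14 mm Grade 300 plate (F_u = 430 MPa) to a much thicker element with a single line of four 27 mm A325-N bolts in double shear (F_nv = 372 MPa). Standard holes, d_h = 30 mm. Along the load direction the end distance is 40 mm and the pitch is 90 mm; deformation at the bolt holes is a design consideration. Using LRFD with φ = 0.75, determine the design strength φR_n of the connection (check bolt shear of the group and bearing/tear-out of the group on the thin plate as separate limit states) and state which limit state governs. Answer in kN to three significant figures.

1010 kN (bearing governs)

Bolt shear: A_b = π·27²/4 = 572.6 mm²; R_n = 372 × 572.6 × 4 × 2 / 1000 = 1704 kN → 0.75 × 1704 = 1280 kN.
Bearing (1.2 l_c t F_u ≤ 2.4 d t F_u): upper limit = 2.4·27·14·430 / 1000 = 390.1 kN.
  Edge l_c = 40 − 30/2 = 25 → r_n = 180.6 kN; interior l_c = 90 − 30 = 60 → r_n = 390.1 kN.
  R_n,bearing = 1·180.6 + 3·390.1 = 1351 kN → 0.75 × 1351 = 1010 kN.
Bearing governs: 1010 kN.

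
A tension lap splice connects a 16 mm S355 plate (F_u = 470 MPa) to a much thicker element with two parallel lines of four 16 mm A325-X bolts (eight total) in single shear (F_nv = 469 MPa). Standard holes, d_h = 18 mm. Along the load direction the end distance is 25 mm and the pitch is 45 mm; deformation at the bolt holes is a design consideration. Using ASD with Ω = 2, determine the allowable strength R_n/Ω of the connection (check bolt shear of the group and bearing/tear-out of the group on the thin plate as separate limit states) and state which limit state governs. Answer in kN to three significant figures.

377 kN (bolt shear governs)

Bolt shear: A_b = π·16²/4 = 201.1 mm²; R_n = 469 × 201.1 × 8 × 1 / 1000 = 754.4 kN → 754.4 / 2 = 377 kN.
Bearing (1.2 l_c t F_u ≤ 2.4 d t F_u): upper limit = 2.4·16·16·470 / 1000 = 288.8 kN.
  Edge l_c = 25 − 18/2 = 16 → r_n = 144.4 kN; interior l_c = 45 − 18 = 27 → r_n = 243.6 kN.
  R_n,bearing = 2·144.4 + 6·243.6 = 1751 kN → 1751 / 2 = 875 kN.
Bolt shear governs: 377 kN.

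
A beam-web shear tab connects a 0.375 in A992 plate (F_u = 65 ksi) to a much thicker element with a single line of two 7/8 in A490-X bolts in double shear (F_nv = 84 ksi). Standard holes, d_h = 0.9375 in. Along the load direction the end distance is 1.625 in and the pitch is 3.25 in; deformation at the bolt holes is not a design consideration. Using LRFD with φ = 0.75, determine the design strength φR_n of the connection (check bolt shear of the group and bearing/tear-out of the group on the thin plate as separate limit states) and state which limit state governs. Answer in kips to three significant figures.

79.7 kips (bearing governs)

Bolt shear: A_b = π·0.875²/4 = 0.6013 in²; R_n = 84 × 0.6013 × 2 × 2 = 202 kips → 0.75 × 202 = 152 kips.
Bearing (1.5 l_c t F_u ≤ 3.0 d t F_u): upper limit = 3.0·0.875·0.375·65 = 63.98 kips.
  Edge l_c = 1.625 − 0.9375/2 = 1.156 → r_n = 42.28 kips; interior l_c = 3.25 − 0.9375 = 2.312 → r_n = 63.98 kips.
  R_n,bearing = 1·42.28 + 1·63.98 = 106.3 kips → 0.75 × 106.3 = 79.7 kips.
Bearing governs: 79.7 kips.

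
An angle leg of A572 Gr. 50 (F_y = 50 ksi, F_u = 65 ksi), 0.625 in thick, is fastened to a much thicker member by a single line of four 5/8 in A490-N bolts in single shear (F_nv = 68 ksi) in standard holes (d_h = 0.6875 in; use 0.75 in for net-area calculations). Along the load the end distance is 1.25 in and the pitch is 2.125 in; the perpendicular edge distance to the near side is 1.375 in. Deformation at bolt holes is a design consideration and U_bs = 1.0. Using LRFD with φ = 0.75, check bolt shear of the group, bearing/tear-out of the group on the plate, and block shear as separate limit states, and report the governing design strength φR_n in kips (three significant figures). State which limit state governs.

Bolt shear: A_b = π·0.625²/4 = 0.3068 in²; R_n = 68 × 0.3068 × 4 × 1 = 83.45 kips → 0.75 × 83.45 = 62.6 kips.
Bearing: edge l_c = 0.9062, r_n = 44.18 kips; interior l_c = 1.438, r_n = 60.94 kips; R_n = 44.18 + 3·60.94 = 227 kips → 170 kips.
Block shear: A_gv = 4.766, A_nv = 3.125, A_nt = 0.625 in²; R_n = min(0.6F_uA_nv, 0.6F_yA_gv) + U_bs·F_u·A_nt = 162.5 kips → 122 kips.
Bolt shear governs: 62.6 kips.

62.6 kips (bolt shear governs)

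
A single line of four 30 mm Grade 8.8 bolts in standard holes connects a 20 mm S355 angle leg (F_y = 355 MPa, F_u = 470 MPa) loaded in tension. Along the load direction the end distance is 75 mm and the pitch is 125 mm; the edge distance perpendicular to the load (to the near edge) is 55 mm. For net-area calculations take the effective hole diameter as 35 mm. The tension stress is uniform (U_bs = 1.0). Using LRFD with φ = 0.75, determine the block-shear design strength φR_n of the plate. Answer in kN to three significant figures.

1650 kN

Shear plane L_v = 75 + 3·125 = 450 mm; A_gv = 450 × 20 = 9000 mm².
A_nv = (450 − 3.5·35) × 20 = 6550 mm².
A_nt = (55 − 0.5·35) × 20 = 750 mm².
0.6 F_u A_nv = 1847 kN; 0.6 F_y A_gv = 1917 kN → shear rupture governs the shear term.
R_n = 1847 + 1.0 × 470 × 750 / 1000 = 2200 kN.
Design strength φR_n = 0.75 × 2200 = 1650 kN.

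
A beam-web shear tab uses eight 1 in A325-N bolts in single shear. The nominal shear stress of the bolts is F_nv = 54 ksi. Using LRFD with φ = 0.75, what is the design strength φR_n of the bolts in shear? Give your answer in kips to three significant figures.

254 kips

A_b = π × 1² / 4 = 0.7854 in².
R_n = F_nv · A_b · n · n_s = 54 × 0.7854 × 8 × 1 = 339.3 kips.
Design strength φR_n = 0.75 × 339.3 = 254 kips.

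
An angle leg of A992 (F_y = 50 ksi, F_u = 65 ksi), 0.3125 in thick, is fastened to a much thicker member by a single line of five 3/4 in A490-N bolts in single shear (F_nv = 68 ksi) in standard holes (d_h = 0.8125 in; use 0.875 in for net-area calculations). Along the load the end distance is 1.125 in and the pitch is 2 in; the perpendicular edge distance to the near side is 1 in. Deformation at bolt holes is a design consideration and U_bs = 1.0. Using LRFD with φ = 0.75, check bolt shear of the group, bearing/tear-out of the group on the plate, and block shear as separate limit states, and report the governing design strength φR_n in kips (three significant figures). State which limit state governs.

Bolt shear: A_b = π·0.75²/4 = 0.4418 in²; R_n = 68 × 0.4418 × 5 × 1 = 150.2 kips → 0.75 × 150.2 = 113 kips.
Bearing: edge l_c = 0.7188, r_n = 17.52 kips; interior l_c = 1.188, r_n = 28.95 kips; R_n = 17.52 + 4·28.95 = 133.3 kips → 100 kips.
Block shear: A_gv = 2.852, A_nv = 1.621, A_nt = 0.1758 in²; R_n = min(0.6F_uA_nv, 0.6F_yA_gv) + U_bs·F_u·A_nt = 74.65 kips → 56 kips.
Block shear governs: 56 kips.

56 kips (block shear governs)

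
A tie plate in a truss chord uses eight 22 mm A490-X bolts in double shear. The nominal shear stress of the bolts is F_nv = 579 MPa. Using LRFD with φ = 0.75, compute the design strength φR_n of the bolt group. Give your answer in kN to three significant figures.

A_b = π × 22² / 4 = 380.1 mm².
R_n = F_nv · A_b · n · n_s = 579 × 380.1 × 8 × 2 / 1000 = 3522 kN.
Design strength φR_n = 0.75 × 3522 = 2640 kN.

2640 kN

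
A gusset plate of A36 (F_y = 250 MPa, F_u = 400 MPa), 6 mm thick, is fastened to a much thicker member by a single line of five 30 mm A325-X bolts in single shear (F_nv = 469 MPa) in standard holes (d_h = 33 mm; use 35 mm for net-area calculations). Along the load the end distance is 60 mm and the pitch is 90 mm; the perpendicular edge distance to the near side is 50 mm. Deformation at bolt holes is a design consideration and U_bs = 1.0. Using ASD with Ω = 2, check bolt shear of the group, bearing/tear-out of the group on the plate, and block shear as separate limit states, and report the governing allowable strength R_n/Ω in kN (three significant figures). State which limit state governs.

228 kN (block shear governs)

Bolt shear: A_b = π·30²/4 = 706.9 mm²; R_n = 469 × 706.9 × 5 × 1 / 1000 = 1658 kN → 1658 / 2 = 829 kN.
Bearing: edge l_c = 43.5, r_n = 125.3 kN; interior l_c = 57, r_n = 164.2 kN; R_n = 125.3 + 4·164.2 = 781.9 kN → 391 kN.
Block shear: A_gv = 2520, A_nv = 1575, A_nt = 195 mm²; R_n = min(0.6F_uA_nv, 0.6F_yA_gv) + U_bs·F_u·A_nt = 456 kN → 228 kN.
Block shear governs: 228 kN.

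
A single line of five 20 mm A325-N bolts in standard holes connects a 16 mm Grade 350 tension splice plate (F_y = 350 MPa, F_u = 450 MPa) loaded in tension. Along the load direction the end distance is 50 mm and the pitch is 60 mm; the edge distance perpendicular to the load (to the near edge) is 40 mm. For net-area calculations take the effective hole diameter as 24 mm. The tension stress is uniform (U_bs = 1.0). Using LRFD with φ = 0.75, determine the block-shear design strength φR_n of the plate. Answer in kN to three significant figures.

741 kN

Shear plane L_v = 50 + 4·60 = 290 mm; A_gv = 290 × 16 = 4640 mm².
A_nv = (290 − 4.5·24) × 16 = 2912 mm².
A_nt = (40 − 0.5·24) × 16 = 448 mm².
0.6 F_u A_nv = 786.2 kN; 0.6 F_y A_gv = 974.4 kN → shear rupture governs the shear term.
R_n = 786.2 + 1.0 × 450 × 448 / 1000 = 987.8 kN.
Design strength φR_n = 0.75 × 987.8 = 741 kN.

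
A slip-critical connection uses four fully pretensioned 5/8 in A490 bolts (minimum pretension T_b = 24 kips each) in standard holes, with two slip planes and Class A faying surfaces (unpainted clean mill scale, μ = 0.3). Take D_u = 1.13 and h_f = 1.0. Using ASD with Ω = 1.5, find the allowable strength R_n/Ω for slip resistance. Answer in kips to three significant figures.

R_n = μ · D_u · h_f · T_b · n_s · n_b = 0.3 × 1.13 × 1.0 × 24 × 2 × 4 = 65.09 kips.
Allowable strength R_n/Ω = 65.09 / 1.5 = 43.4 kips.

43.4 kips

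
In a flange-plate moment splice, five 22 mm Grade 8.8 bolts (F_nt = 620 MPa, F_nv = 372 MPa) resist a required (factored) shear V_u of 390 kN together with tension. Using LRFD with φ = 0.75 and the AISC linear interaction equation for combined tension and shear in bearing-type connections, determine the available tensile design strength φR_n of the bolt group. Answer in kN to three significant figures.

499 kN

A_b = π·22²/4 = 380.1 mm²; f_rv = 390 × 1000 / (5 × 380.1) = 205.2 MPa.
F'_nt = 1.3 F_nt − (F_nt / φF_nv) f_rv = 1.3·620 − (620/(0.75·372))·205.2 = 350 MPa, capped at F_nt → F'_nt = 350 MPa.
R_n = F'_nt · A_b · n = 350 × 380.1 × 5 / 1000 = 665.3 kN.
Design strength φR_n = 0.75 × 665.3 = 499 kN.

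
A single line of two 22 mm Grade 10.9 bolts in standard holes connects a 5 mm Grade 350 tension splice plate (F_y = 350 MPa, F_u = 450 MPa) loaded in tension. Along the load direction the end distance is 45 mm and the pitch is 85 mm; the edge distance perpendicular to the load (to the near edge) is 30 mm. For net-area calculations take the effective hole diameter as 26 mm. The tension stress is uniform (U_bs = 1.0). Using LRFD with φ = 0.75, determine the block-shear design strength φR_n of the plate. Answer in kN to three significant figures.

121 kN

Shear plane L_v = 45 + 1·85 = 130 mm; A_gv = 130 × 5 = 650 mm².
A_nv = (130 − 1.5·26) × 5 = 455 mm².
A_nt = (30 − 0.5·26) × 5 = 85 mm².
0.6 F_u A_nv = 122.9 kN; 0.6 F_y A_gv = 136.5 kN → shear rupture governs the shear term.
R_n = 122.9 + 1.0 × 450 × 85 / 1000 = 161.1 kN.
Design strength φR_n = 0.75 × 161.1 = 121 kN.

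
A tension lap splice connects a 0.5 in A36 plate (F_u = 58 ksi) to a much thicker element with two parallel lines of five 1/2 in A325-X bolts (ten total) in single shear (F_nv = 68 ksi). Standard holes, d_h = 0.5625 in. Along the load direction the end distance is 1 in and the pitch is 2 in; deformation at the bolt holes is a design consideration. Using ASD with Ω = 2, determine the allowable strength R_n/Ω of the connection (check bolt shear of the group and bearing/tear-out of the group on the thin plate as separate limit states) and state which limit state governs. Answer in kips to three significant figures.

66.8 kips (bolt shear governs)

Bolt shear: A_b = π·0.5²/4 = 0.1963 in²; R_n = 68 × 0.1963 × 10 × 1 = 133.5 kips → 133.5 / 2 = 66.8 kips.
Bearing (1.2 l_c t F_u ≤ 2.4 d t F_u): upper limit = 2.4·0.5·0.5·58 = 34.8 kips.
  Edge l_c = 1 − 0.5625/2 = 0.7188 → r_n = 25.01 kips; interior l_c = 2 − 0.5625 = 1.438 → r_n = 34.8 kips.
  R_n,bearing = 2·25.01 + 8·34.8 = 328.4 kips → 328.4 / 2 = 164 kips.
Bolt shear governs: 66.8 kips.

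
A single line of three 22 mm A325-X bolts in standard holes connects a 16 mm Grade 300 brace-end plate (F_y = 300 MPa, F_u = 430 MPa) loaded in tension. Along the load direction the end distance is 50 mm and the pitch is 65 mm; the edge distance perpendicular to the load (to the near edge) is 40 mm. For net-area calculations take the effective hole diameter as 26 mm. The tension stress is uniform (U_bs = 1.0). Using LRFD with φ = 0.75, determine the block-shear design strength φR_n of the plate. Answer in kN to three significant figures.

Shear plane L_v = 50 + 2·65 = 180 mm; A_gv = 180 × 16 = 2880 mm².
A_nv = (180 − 2.5·26) × 16 = 1840 mm².
A_nt = (40 − 0.5·26) × 16 = 432 mm².
0.6 F_u A_nv = 474.7 kN; 0.6 F_y A_gv = 518.4 kN → shear rupture governs the shear term.
R_n = 474.7 + 1.0 × 430 × 432 / 1000 = 660.5 kN.
Design strength φR_n = 0.75 × 660.5 = 495 kN.

495 kN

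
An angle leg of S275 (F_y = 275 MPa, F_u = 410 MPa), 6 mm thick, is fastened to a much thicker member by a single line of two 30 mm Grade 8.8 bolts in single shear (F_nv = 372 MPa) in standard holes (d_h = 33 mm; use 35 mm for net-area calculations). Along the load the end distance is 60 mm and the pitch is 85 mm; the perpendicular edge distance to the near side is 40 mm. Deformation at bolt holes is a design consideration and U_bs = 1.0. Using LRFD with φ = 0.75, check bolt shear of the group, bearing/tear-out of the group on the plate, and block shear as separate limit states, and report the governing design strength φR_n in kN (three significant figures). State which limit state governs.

144 kN (block shear governs)

Bolt shear: A_b = π·30²/4 = 706.9 mm²; R_n = 372 × 706.9 × 2 × 1 / 1000 = 525.9 kN → 0.75 × 525.9 = 394 kN.
Bearing: edge l_c = 43.5, r_n = 128.4 kN; interior l_c = 52, r_n = 153.5 kN; R_n = 128.4 + 1·153.5 = 281.9 kN → 211 kN.
Block shear: A_gv = 870, A_nv = 555, A_nt = 135 mm²; R_n = min(0.6F_uA_nv, 0.6F_yA_gv) + U_bs·F_u·A_nt = 191.9 kN → 144 kN.
Block shear governs: 144 kN.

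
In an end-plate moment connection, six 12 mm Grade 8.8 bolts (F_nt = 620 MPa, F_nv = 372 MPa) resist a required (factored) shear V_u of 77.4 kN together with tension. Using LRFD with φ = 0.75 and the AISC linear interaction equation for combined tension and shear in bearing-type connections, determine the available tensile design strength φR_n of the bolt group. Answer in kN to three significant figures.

281 kN

A_b = π·12²/4 = 113.1 mm²; f_rv = 77.4 × 1000 / (6 × 113.1) = 114.1 MPa.
F'_nt = 1.3 F_nt − (F_nt / φF_nv) f_rv = 1.3·620 − (620/(0.75·372))·114.1 = 552.5 MPa, capped at F_nt → F'_nt = 552.5 MPa.
R_n = F'_nt · A_b · n = 552.5 × 113.1 × 6 / 1000 = 374.9 kN.
Design strength φR_n = 0.75 × 374.9 = 281 kN.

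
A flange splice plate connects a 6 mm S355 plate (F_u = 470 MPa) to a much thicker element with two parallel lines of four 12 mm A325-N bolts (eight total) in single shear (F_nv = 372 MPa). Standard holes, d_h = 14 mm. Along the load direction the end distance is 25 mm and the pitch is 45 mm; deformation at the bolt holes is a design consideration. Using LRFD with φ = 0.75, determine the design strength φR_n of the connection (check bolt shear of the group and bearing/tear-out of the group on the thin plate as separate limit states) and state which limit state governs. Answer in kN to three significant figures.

252 kN (bolt shear governs)

Bolt shear: A_b = π·12²/4 = 113.1 mm²; R_n = 372 × 113.1 × 8 × 1 / 1000 = 336.6 kN → 0.75 × 336.6 = 252 kN.
Bearing (1.2 l_c t F_u ≤ 2.4 d t F_u): upper limit = 2.4·12·6·470 / 1000 = 81.22 kN.
  Edge l_c = 25 − 14/2 = 18 → r_n = 60.91 kN; interior l_c = 45 − 14 = 31 → r_n = 81.22 kN.
  R_n,bearing = 2·60.91 + 6·81.22 = 609.1 kN → 0.75 × 609.1 = 457 kN.
Bolt shear governs: 252 kN.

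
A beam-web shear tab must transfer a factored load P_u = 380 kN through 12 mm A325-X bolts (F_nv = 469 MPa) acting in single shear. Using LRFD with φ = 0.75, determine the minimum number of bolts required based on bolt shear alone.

A_b = π·12²/4 = 113.1 mm².
Per-bolt design strength φR_n = 0.75 × 469 × 113.1 × 1 / 1000 = 39.78 kN.
n ≥ 380 / 39.78 = 9.552 → use 10 bolts.

10 bolts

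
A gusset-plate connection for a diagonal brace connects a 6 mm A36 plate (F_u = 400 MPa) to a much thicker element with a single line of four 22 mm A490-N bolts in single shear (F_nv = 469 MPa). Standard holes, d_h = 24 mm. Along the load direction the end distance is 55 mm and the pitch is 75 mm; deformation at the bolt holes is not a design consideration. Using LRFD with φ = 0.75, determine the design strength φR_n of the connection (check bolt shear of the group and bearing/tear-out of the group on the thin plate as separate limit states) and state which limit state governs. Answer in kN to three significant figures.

472 kN (bearing governs)

Bolt shear: A_b = π·22²/4 = 380.1 mm²; R_n = 469 × 380.1 × 4 × 1 / 1000 = 713.1 kN → 0.75 × 713.1 = 535 kN.
Bearing (1.5 l_c t F_u ≤ 3.0 d t F_u): upper limit = 3.0·22·6·400 / 1000 = 158.4 kN.
  Edge l_c = 55 − 24/2 = 43 → r_n = 154.8 kN; interior l_c = 75 − 24 = 51 → r_n = 158.4 kN.
  R_n,bearing = 1·154.8 + 3·158.4 = 630 kN → 0.75 × 630 = 472 kN.
Bearing governs: 472 kN.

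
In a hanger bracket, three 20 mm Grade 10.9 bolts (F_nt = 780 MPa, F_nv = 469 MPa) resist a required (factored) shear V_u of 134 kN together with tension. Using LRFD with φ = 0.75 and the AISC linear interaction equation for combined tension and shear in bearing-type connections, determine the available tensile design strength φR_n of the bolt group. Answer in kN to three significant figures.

A_b = π·20²/4 = 314.2 mm²; f_rv = 134 × 1000 / (3 × 314.2) = 142.2 MPa.
F'_nt = 1.3 F_nt − (F_nt / φF_nv) f_rv = 1.3·780 − (780/(0.75·469))·142.2 = 698.7 MPa, capped at F_nt → F'_nt = 698.7 MPa.
R_n = F'_nt · A_b · n = 698.7 × 314.2 × 3 / 1000 = 658.5 kN.
Design strength φR_n = 0.75 × 658.5 = 494 kN.

494 kN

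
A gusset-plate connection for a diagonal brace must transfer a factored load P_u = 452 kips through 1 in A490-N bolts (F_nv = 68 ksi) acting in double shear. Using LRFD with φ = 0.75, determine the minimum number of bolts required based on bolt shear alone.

6 bolts

A_b = π·1²/4 = 0.7854 in².
Per-bolt design strength φR_n = 0.75 × 68 × 0.7854 × 2 = 80.11 kips.
n ≥ 452 / 80.11 = 5.642 → use 6 bolts.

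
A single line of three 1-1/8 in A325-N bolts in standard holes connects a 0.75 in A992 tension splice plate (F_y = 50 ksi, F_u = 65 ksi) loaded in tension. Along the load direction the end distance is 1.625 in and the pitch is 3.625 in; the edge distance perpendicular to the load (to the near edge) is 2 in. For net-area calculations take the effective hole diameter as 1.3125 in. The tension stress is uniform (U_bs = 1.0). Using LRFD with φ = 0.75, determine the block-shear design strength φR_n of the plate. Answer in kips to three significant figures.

172 kips

Shear plane L_v = 1.625 + 2·3.625 = 8.875 in; A_gv = 8.875 × 0.75 = 6.656 in².
A_nv = (8.875 − 2.5·1.3125) × 0.75 = 4.195 in².
A_nt = (2 − 0.5·1.3125) × 0.75 = 1.008 in².
0.6 F_u A_nv = 163.6 kips; 0.6 F_y A_gv = 199.7 kips → shear rupture governs the shear term.
R_n = 163.6 + 1.0 × 65 × 1.008 = 229.1 kips.
Design strength φR_n = 0.75 × 229.1 = 172 kips.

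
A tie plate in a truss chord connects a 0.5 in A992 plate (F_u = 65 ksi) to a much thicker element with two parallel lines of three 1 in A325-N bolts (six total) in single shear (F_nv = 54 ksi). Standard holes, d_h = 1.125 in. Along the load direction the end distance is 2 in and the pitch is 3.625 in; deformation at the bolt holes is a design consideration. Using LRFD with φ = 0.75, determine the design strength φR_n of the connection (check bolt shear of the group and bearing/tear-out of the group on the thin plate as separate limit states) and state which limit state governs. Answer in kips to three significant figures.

191 kips (bolt shear governs)

Bolt shear: A_b = π·1²/4 = 0.7854 in²; R_n = 54 × 0.7854 × 6 × 1 = 254.5 kips → 0.75 × 254.5 = 191 kips.
Bearing (1.2 l_c t F_u ≤ 2.4 d t F_u): upper limit = 2.4·1·0.5·65 = 78 kips.
  Edge l_c = 2 − 1.125/2 = 1.438 → r_n = 56.06 kips; interior l_c = 3.625 − 1.125 = 2.5 → r_n = 78 kips.
  R_n,bearing = 2·56.06 + 4·78 = 424.1 kips → 0.75 × 424.1 = 318 kips.
Bolt shear governs: 191 kips.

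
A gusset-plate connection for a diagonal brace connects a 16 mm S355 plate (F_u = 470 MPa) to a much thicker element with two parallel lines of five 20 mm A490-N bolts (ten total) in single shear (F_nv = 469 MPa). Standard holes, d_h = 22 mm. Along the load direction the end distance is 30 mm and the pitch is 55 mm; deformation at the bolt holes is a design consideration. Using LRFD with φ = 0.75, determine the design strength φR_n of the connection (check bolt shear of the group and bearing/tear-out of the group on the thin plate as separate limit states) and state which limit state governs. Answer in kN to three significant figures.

Bolt shear: A_b = π·20²/4 = 314.2 mm²; R_n = 469 × 314.2 × 10 × 1 / 1000 = 1473 kN → 0.75 × 1473 = 1110 kN.
Bearing (1.2 l_c t F_u ≤ 2.4 d t F_u): upper limit = 2.4·20·16·470 / 1000 = 361 kN.
  Edge l_c = 30 − 22/2 = 19 → r_n = 171.5 kN; interior l_c = 55 − 22 = 33 → r_n = 297.8 kN.
  R_n,bearing = 2·171.5 + 8·297.8 = 2725 kN → 0.75 × 2725 = 2040 kN.
Bolt shear governs: 1110 kN.

1110 kN (bolt shear governs)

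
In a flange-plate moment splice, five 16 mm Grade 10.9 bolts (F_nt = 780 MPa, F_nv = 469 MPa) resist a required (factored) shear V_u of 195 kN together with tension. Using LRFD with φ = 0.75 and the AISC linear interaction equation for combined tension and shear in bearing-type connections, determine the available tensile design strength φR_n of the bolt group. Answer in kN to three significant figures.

A_b = π·16²/4 = 201.1 mm²; f_rv = 195 × 1000 / (5 × 201.1) = 194 MPa.
F'_nt = 1.3 F_nt − (F_nt / φF_nv) f_rv = 1.3·780 − (780/(0.75·469))·194 = 583.9 MPa, capped at F_nt → F'_nt = 583.9 MPa.
R_n = F'_nt · A_b · n = 583.9 × 201.1 × 5 / 1000 = 587 kN.
Design strength φR_n = 0.75 × 587 = 440 kN.

440 kN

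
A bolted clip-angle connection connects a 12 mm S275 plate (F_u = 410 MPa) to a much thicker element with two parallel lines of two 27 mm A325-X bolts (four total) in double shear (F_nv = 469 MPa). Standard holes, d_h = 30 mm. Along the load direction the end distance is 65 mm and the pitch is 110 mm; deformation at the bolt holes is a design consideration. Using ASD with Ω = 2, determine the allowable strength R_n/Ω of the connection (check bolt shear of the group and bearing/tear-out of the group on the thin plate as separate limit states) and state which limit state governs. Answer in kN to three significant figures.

Bolt shear: A_b = π·27²/4 = 572.6 mm²; R_n = 469 × 572.6 × 4 × 2 / 1000 = 2148 kN → 2148 / 2 = 1070 kN.
Bearing (1.2 l_c t F_u ≤ 2.4 d t F_u): upper limit = 2.4·27·12·410 / 1000 = 318.8 kN.
  Edge l_c = 65 − 30/2 = 50 → r_n = 295.2 kN; interior l_c = 110 − 30 = 80 → r_n = 318.8 kN.
  R_n,bearing = 2·295.2 + 2·318.8 = 1228 kN → 1228 / 2 = 614 kN.
Bearing governs: 614 kN.

614 kN (bearing governs)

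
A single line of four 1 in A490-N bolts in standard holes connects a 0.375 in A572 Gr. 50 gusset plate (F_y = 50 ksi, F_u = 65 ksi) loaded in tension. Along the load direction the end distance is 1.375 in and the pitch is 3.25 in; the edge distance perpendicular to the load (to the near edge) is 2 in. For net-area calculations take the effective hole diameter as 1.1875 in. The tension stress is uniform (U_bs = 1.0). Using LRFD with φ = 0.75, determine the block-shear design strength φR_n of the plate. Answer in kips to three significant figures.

Shear plane L_v = 1.375 + 3·3.25 = 11.12 in; A_gv = 11.12 × 0.375 = 4.172 in².
A_nv = (11.12 − 3.5·1.1875) × 0.375 = 2.613 in².
A_nt = (2 − 0.5·1.1875) × 0.375 = 0.5273 in².
0.6 F_u A_nv = 101.9 kips; 0.6 F_y A_gv = 125.2 kips → shear rupture governs the shear term.
R_n = 101.9 + 1.0 × 65 × 0.5273 = 136.2 kips.
Design strength φR_n = 0.75 × 136.2 = 102 kips.

102 kips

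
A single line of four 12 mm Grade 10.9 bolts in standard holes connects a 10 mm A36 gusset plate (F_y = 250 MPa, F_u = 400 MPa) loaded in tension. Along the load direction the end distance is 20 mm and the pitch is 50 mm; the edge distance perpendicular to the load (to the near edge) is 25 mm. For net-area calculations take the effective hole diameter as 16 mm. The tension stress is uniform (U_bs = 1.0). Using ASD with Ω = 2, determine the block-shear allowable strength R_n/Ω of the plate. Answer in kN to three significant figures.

162 kN

Shear plane L_v = 20 + 3·50 = 170 mm; A_gv = 170 × 10 = 1700 mm².
A_nv = (170 − 3.5·16) × 10 = 1140 mm².
A_nt = (25 − 0.5·16) × 10 = 170 mm².
0.6 F_u A_nv = 273.6 kN; 0.6 F_y A_gv = 255 kN → shear yielding governs the shear term.
R_n = 255 + 1.0 × 400 × 170 / 1000 = 323 kN.
Allowable strength R_n/Ω = 323 / 2 = 162 kN.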